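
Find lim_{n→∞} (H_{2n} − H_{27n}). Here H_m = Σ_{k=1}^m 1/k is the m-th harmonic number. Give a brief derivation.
lim = ln(2/27)

Euler-Maclaurin gives H_m = ln m + γ + 1/(2m) + O(1/m^2). The γ and O(1/m) terms cancel in the difference:
  H_{2n} − H_{27n} = ln(2n) − ln(27n) + O(1/n) = ln(2/27) + O(1/n).
Hence the limit is ln(2/27).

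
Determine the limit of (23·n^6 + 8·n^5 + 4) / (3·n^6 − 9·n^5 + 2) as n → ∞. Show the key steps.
lim = 23/3

For large n the leading n^6 terms dominate both numerator and denominator. Dividing top and bottom by n^6, every other term tends to 0, leaving 23/3.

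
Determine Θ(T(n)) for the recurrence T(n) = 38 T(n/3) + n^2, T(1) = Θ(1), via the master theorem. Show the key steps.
T(n) = Θ(n^(log_3 38))

Master theorem: compare f(n) = n^2 to n^(log_3 38) where log_3 38 ≈ 3.311. Since 2 < log_3 38, we have f(n) = O(n^(log_3 38 − ε)) for some ε > 0 — Case 1. Hence T(n) = Θ(n^(log_3 38)).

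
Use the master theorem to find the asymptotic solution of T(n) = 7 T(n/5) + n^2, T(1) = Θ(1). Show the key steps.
T(n) = Θ(n^2)

log_5 7 ≈ 1.209. f(n) = n^2 dominates n^(log_5 7) since 2 > 1.209, and the regularity condition a·f(n/b) = 7·(n/5)^2 = (7/25)·n^2 ≤ c·f(n) holds with c = 7/25 ≈ 0.28 < 1. So this is Case 3: T(n) = Θ(f(n)) = Θ(n^2).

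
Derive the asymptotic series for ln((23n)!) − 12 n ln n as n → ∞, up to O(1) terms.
ln((23n)!) − 12 n ln n = 11 n ln n + 23(ln 23 − 1) n + (1/2) ln(2π·23n) + O(1/n)

Stirling: ln((23n)!) = 23n ln(23n) − 23n + (1/2) ln(2π·23n) + O(1/n).
Expand 23n ln(23n) = 23n (ln n + ln 23) = 23n ln n + 23n ln 23.
Subtract 12n ln n: leading term is (23 − 12) n ln n = 11 n ln n. The next term is 23n ln 23 − 23n = 23(ln 23 − 1) n. Then the (1/2) ln(2π·23n) correction.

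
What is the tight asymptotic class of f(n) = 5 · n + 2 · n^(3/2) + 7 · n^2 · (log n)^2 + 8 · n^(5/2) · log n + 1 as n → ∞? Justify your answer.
f(n) ∈ Θ(n^(5/2) · log n)

Compare the terms by growth order. For large n, n^a · (log n)^b dominates n^a' · (log n)^b' iff a > a', or (a = a' and b > b'). Ranking the 5 terms shows the dominant one is 8 · n^(5/2) · log n. Hence f(n) ∈ Θ(n^(5/2) · log n).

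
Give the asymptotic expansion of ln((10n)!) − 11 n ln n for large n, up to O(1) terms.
ln((10n)!) − 11 n ln n = −n ln n + 10(ln 10 − 1) n + (1/2) ln(2π·10n) + O(1/n)

Stirling: ln((10n)!) = 10n ln(10n) − 10n + (1/2) ln(2π·10n) + O(1/n).
Expand 10n ln(10n) = 10n (ln n + ln 10) = 10n ln n + 10n ln 10.
Subtract 11n ln n: leading term is (10 − 11) n ln n = −n ln n. The next term is 10n ln 10 − 10n = 10(ln 10 − 1) n. Then the (1/2) ln(2π·10n) correction.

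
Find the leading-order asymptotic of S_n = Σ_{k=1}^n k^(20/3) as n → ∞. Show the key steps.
S_n ~ (3/23) · n^(23/3)

Integral comparison: Σ_{k=1}^n k^(20/3) = ∫_0^n x^(20/3) dx + O(n^(20/3)). The integral is n^(1 + 20/3) / (1 + 20/3) = n^((20+3)/3) / ((20+3)/3) = (3/23) · n^(23/3).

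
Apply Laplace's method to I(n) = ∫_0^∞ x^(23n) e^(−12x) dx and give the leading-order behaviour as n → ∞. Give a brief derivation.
I(n) ~ (sqrt(2π·23n) / 12) · (23n/(12e))^(23n)

Write the integrand as exp(23n ln x − 12x) and set f(x) = 23n ln x − 12x. Then f'(x) = 23n/x − 12 = 0 at x* = 23n/12, and f''(x*) = −23n/x*^2 = −12^2/(23n). Laplace's method (interior maximum) gives
  I(n) ~ e^(f(x*)) · sqrt(2π / |f''(x*)|)
        = exp(23n ln(23n/12) − 23n) · sqrt(2π · 23n / 12^2)
        = (23n/12)^(23n) e^(−23n) · sqrt(2π·23n) / 12
        = (sqrt(2π·23n) / 12) · (23n/(12e))^(23n).
This matches Γ(23n+1)/12^(23n+1) with Stirling applied to Γ.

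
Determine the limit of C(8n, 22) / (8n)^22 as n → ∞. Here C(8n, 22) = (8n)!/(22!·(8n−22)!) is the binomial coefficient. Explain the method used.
lim = 1/22! = 1/1124000727777607680000

With N = 8n → ∞: C(N, 22) / N^22 = [N(N−1)…(N−21)] / (22! · N^22) = (1/22!) · 1 · (1 − 1/(8n)) · … · (1 − 21/(8n)). Each factor → 1 as N → ∞, so the limit is 1/22! = 1/1124000727777607680000.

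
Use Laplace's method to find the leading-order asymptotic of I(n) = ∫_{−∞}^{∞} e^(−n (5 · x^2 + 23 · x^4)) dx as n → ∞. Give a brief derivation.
I(n) ~ sqrt(π/(5n))

φ(x) = 5 · x^2 + 23 · x^4 has its unique global minimum at x* = 0 (since φ'(x) = 10x + 92x^3 = 0 only at x = 0 for real x with both coefficients positive, and φ → ∞ as |x| → ∞). At x* = 0, φ(0) = 0 and φ''(0) = 10. Laplace's method then gives
  I(n) ~ sqrt(2π / (n · φ''(0))) · e^(−n φ(0)) = sqrt(2π / (10n)) = sqrt(π/(5n)).
The 23 · x^4 term contributes only at subleading order (an O(1/n) relative correction).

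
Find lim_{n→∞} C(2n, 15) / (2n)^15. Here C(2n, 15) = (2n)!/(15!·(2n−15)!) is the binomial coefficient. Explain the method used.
lim = 1/15! = 1/1307674368000

With N = 2n → ∞: C(N, 15) / N^15 = [N(N−1)…(N−14)] / (15! · N^15) = (1/15!) · 1 · (1 − 1/(2n)) · … · (1 − 14/(2n)). Each factor → 1 as N → ∞, so the limit is 1/15! = 1/1307674368000.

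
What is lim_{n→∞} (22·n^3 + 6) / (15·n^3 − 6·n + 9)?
lim = 22/15

For large n the leading n^3 terms dominate both numerator and denominator. Dividing top and bottom by n^3, every other term tends to 0, leaving 22/15.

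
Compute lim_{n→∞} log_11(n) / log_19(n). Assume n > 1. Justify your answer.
lim = ln(19) / ln(11) = log_11(19)

Change of base: log_11(n) = ln n / ln 11 and log_19(n) = ln n / ln 19. The ratio is (ln n / ln 11) · (ln 19 / ln n) = ln 19 / ln 11, a constant independent of n. So the limit is ln 19 / ln 11 = log_11(19).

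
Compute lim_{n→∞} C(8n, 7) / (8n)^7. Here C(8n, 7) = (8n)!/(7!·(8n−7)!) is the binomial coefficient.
lim = 1/7! = 1/5040

With N = 8n → ∞: C(N, 7) / N^7 = [N(N−1)…(N−6)] / (7! · N^7) = (1/7!) · 1 · (1 − 1/(8n)) · … · (1 − 6/(8n)). Each factor → 1 as N → ∞, so the limit is 1/7! = 1/5040.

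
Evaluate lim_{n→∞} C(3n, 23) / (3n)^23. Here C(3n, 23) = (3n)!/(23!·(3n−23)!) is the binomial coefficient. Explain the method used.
lim = 1/23! = 1/25852016738884976640000

With N = 3n → ∞: C(N, 23) / N^23 = [N(N−1)…(N−22)] / (23! · N^23) = (1/23!) · 1 · (1 − 1/(3n)) · … · (1 − 22/(3n)). Each factor → 1 as N → ∞, so the limit is 1/23! = 1/25852016738884976640000.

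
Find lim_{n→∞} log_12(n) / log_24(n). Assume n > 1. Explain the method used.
lim = ln(24) / ln(12) = log_12(24)

Change of base: log_12(n) = ln n / ln 12 and log_24(n) = ln n / ln 24. The ratio is (ln n / ln 12) · (ln 24 / ln n) = ln 24 / ln 12, a constant independent of n. So the limit is ln 24 / ln 12 = log_12(24).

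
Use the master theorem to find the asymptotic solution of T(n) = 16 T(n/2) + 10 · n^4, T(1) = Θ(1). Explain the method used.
T(n) = Θ(n^4 log n)

log_2 16 = 4, and f(n) = 10 · n^4 = Θ(n^(log_2 16)). This is Case 2 of the master theorem: T(n) = Θ(f(n) · log n) = Θ(n^4 log n).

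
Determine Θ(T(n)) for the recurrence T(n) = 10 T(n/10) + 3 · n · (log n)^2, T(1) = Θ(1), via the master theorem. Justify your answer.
T(n) = Θ(n · (log n)^3)

Here log_10 10 = 1 and f(n) = 3 · n · (log n)^2 = Θ(n^(log_10 10) · (log n)^2). This is the extended Case 2 of the master theorem (f matches the critical exponent up to log factors), giving T(n) = Θ(n^(log_10 10) · (log n)^(2+1)) = Θ(n · (log n)^3).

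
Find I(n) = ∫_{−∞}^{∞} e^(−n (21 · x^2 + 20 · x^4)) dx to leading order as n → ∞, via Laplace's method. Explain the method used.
I(n) ~ sqrt(π/(21n))

φ(x) = 21 · x^2 + 20 · x^4 has its unique global minimum at x* = 0 (since φ'(x) = 42x + 80x^3 = 0 only at x = 0 for real x with both coefficients positive, and φ → ∞ as |x| → ∞). At x* = 0, φ(0) = 0 and φ''(0) = 42. Laplace's method then gives
  I(n) ~ sqrt(2π / (n · φ''(0))) · e^(−n φ(0)) = sqrt(2π / (42n)) = sqrt(π/(21n)).
The 20 · x^4 term contributes only at subleading order (an O(1/n) relative correction).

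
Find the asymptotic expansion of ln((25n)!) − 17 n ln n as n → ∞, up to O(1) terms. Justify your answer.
ln((25n)!) − 17 n ln n = 8 n ln n + 25(ln 25 − 1) n + (1/2) ln(2π·25n) + O(1/n)

Stirling: ln((25n)!) = 25n ln(25n) − 25n + (1/2) ln(2π·25n) + O(1/n).
Expand 25n ln(25n) = 25n (ln n + ln 25) = 25n ln n + 25n ln 25.
Subtract 17n ln n: leading term is (25 − 17) n ln n = 8 n ln n. The next term is 25n ln 25 − 25n = 25(ln 25 − 1) n. Then the (1/2) ln(2π·25n) correction.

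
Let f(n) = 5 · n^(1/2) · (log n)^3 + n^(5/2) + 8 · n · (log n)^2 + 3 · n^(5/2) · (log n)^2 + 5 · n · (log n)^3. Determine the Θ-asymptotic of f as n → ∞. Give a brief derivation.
f(n) ∈ Θ(n^(5/2) · (log n)^2)

Compare the terms by growth order. For large n, n^a · (log n)^b dominates n^a' · (log n)^b' iff a > a', or (a = a' and b > b'). Ranking the 5 terms shows the dominant one is 3 · n^(5/2) · (log n)^2. Hence f(n) ∈ Θ(n^(5/2) · (log n)^2).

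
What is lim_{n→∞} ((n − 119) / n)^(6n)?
lim = e^(−714)

Rewrite as (1 − 119/n)^(6n). By the standard limit (1 + x/n)^n → e^x, we have (1 − 119/n)^n → e^(−119), and raising to the 6th power gives e^(−714).
More precisely, ln[(1 − 119/n)^(6n)] = 6n · ln(1 − 119/n) = 6n · (-119/n + O(1/n^2)) = -714 + O(1/n) → -714.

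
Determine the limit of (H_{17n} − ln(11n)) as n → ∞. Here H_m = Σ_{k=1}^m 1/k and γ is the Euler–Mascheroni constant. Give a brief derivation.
lim = ln(17/11) + γ

By Euler-Maclaurin, H_m = ln m + γ + O(1/m). So
  H_{17n} − ln(11n) = ln(17n) + γ − ln(11n) + O(1/n)
                       = ln(17/11) + γ + O(1/n).
Hence the limit is ln(17/11) + γ.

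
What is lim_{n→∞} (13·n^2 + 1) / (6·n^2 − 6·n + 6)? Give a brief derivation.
lim = 13/6

For large n the leading n^2 terms dominate both numerator and denominator. Dividing top and bottom by n^2, every other term tends to 0, leaving 13/6.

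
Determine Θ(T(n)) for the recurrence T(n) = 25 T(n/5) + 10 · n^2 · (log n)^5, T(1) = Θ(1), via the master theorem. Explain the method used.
T(n) = Θ(n^2 · (log n)^6)

Here log_5 25 = 2 and f(n) = 10 · n^2 · (log n)^5 = Θ(n^(log_5 25) · (log n)^5). This is the extended Case 2 of the master theorem (f matches the critical exponent up to log factors), giving T(n) = Θ(n^(log_5 25) · (log n)^(5+1)) = Θ(n^2 · (log n)^6).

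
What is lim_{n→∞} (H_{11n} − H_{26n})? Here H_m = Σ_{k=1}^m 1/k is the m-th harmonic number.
lim = ln(11/26)

Euler-Maclaurin gives H_m = ln m + γ + 1/(2m) + O(1/m^2). The γ and O(1/m) terms cancel in the difference:
  H_{11n} − H_{26n} = ln(11n) − ln(26n) + O(1/n) = ln(11/26) + O(1/n).
Hence the limit is ln(11/26).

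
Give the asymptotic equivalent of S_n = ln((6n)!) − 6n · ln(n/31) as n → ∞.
S_n ~ 6n · (ln 186 − 1) + O(ln n)

Stirling: ln((6n)!) = 6n ln(6n) − 6n + O(ln n).
  S_n = 6n ln(6n) − 6n − 6n ln(n/31) + O(ln n)
      = 6n ln(6n) − 6n ln n + 6n ln 31 − 6n + O(ln n)
      = 6n ln 6 + 6n ln 31 − 6n + O(ln n)
      = 6n (ln 186 − 1) + O(ln n).
Numerically ln(186) − 1 ≈ 4.2257.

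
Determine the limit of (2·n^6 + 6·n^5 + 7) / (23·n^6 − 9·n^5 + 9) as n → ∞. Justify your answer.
lim = 2/23

For large n the leading n^6 terms dominate both numerator and denominator. Dividing top and bottom by n^6, every other term tends to 0, leaving 2/23.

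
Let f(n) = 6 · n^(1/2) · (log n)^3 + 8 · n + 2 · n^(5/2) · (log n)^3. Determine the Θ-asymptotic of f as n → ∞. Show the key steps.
f(n) ∈ Θ(n^(5/2) · (log n)^3)

Compare the terms by growth order. For large n, n^a · (log n)^b dominates n^a' · (log n)^b' iff a > a', or (a = a' and b > b'). Ranking the 3 terms shows the dominant one is 2 · n^(5/2) · (log n)^3. Hence f(n) ∈ Θ(n^(5/2) · (log n)^3).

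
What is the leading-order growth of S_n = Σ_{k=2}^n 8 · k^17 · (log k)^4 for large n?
S_n ~ 4 · n^18 · (log n)^4 / 9

By integral comparison, S_n = ∫_1^n 8 · x^17 · (log x)^4 dx + O(n^17 · (log n)^4). For the integral, the leading term of ∫_1^n x^17 (log x)^4 dx is n^18/18 · (log n)^4 (by repeated integration by parts; each step lowers the log-exponent and produces a relatively O(1/log n) correction). Hence S_n ~ 4 · n^18 · (log n)^4 / 9.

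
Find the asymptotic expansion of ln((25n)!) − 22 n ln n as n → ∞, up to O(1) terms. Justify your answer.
ln((25n)!) − 22 n ln n = 3 n ln n + 25(ln 25 − 1) n + (1/2) ln(2π·25n) + O(1/n)

Stirling: ln((25n)!) = 25n ln(25n) − 25n + (1/2) ln(2π·25n) + O(1/n).
Expand 25n ln(25n) = 25n (ln n + ln 25) = 25n ln n + 25n ln 25.
Subtract 22n ln n: leading term is (25 − 22) n ln n = 3 n ln n. The next term is 25n ln 25 − 25n = 25(ln 25 − 1) n. Then the (1/2) ln(2π·25n) correction.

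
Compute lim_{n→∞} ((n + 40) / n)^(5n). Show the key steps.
lim = e^200

Rewrite as (1 + 40/n)^(5n). By the standard limit (1 + x/n)^n → e^x, we have (1 + 40/n)^n → e^40, and raising to the 5th power gives e^200.
More precisely, ln[(1 + 40/n)^(5n)] = 5n · ln(1 + 40/n) = 5n · (40/n + O(1/n^2)) = 200 + O(1/n) → 200.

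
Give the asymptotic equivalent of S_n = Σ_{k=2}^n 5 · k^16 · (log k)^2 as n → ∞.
S_n ~ 5 · n^17 · (log n)^2 / 17

By integral comparison, S_n = ∫_1^n 5 · x^16 · (log x)^2 dx + O(n^16 · (log n)^2). For the integral, the leading term of ∫_1^n x^16 (log x)^2 dx is n^17/17 · (log n)^2 (by repeated integration by parts; each step lowers the log-exponent and produces a relatively O(1/log n) correction). Hence S_n ~ 5 · n^17 · (log n)^2 / 17.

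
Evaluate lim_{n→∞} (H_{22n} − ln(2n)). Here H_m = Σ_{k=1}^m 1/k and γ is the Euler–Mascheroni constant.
lim = ln 11 + γ

By Euler-Maclaurin, H_m = ln m + γ + O(1/m). So
  H_{22n} − ln(2n) = ln(22n) + γ − ln(2n) + O(1/n)
                       = ln(22/2) + γ + O(1/n).
Hence the limit is ln(22/2) + γ (= ln 11).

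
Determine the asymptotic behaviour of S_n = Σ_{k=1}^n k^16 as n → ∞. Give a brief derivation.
S_n ~ n^17 / 17

By integral comparison (Euler-Maclaurin), Σ_{k=1}^n k^16 = ∫_0^n x^16 dx + O(n^16) = n^17/17 + O(n^16). (Equivalently, Faulhaber's formula gives the same leading term.)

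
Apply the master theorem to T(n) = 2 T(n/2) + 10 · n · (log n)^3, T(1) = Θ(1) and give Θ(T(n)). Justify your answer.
T(n) = Θ(n · (log n)^4)

Here log_2 2 = 1 and f(n) = 10 · n · (log n)^3 = Θ(n^(log_2 2) · (log n)^3). This is the extended Case 2 of the master theorem (f matches the critical exponent up to log factors), giving T(n) = Θ(n^(log_2 2) · (log n)^(3+1)) = Θ(n · (log n)^4).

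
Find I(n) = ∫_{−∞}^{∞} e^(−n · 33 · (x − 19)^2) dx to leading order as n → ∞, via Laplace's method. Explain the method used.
I(n) = sqrt(π/(33n))

Here φ(x) = 33 · (x − 19)^2 has its unique minimum at x* = 19 with φ(x*) = 0 and φ''(x*) = 66. Laplace's method gives
  I(n) ~ e^(−n φ(x*)) · sqrt(2π / (n · φ''(x*))) = sqrt(2π / (66n)) = sqrt(π/(33n)).
This is exact: substituting u = (x − 19)·sqrt(33n) gives I(n) = (1/sqrt(33n)) ∫_{−∞}^{∞} e^(−u^2) du = sqrt(π/(33n)).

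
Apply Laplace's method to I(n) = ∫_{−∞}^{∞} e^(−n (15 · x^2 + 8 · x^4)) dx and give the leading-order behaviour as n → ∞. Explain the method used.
I(n) ~ sqrt(π/(15n))

φ(x) = 15 · x^2 + 8 · x^4 has its unique global minimum at x* = 0 (since φ'(x) = 30x + 32x^3 = 0 only at x = 0 for real x with both coefficients positive, and φ → ∞ as |x| → ∞). At x* = 0, φ(0) = 0 and φ''(0) = 30. Laplace's method then gives
  I(n) ~ sqrt(2π / (n · φ''(0))) · e^(−n φ(0)) = sqrt(2π / (30n)) = sqrt(π/(15n)).
The 8 · x^4 term contributes only at subleading order (an O(1/n) relative correction).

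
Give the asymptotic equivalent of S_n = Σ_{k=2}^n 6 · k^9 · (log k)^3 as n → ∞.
S_n ~ 3 · n^10 · (log n)^3 / 5

By integral comparison, S_n = ∫_1^n 6 · x^9 · (log x)^3 dx + O(n^9 · (log n)^3). For the integral, the leading term of ∫_1^n x^9 (log x)^3 dx is n^10/10 · (log n)^3 (by repeated integration by parts; each step lowers the log-exponent and produces a relatively O(1/log n) correction). Hence S_n ~ 3 · n^10 · (log n)^3 / 5.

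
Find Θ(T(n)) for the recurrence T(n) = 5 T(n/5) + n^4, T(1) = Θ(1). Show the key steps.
T(n) = Θ(n^4)

log_5 5 ≈ 1.000. f(n) = n^4 dominates n^(log_5 5) since 4 > 1.000, and the regularity condition a·f(n/b) = 5·(n/5)^4 = (5/625)·n^4 ≤ c·f(n) holds with c = 5/625 ≈ 0.008 < 1. So this is Case 3: T(n) = Θ(f(n)) = Θ(n^4).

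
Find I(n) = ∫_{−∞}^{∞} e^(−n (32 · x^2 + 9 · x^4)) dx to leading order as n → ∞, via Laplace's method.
I(n) ~ sqrt(π/(32n))

φ(x) = 32 · x^2 + 9 · x^4 has its unique global minimum at x* = 0 (since φ'(x) = 64x + 36x^3 = 0 only at x = 0 for real x with both coefficients positive, and φ → ∞ as |x| → ∞). At x* = 0, φ(0) = 0 and φ''(0) = 64. Laplace's method then gives
  I(n) ~ sqrt(2π / (n · φ''(0))) · e^(−n φ(0)) = sqrt(2π / (64n)) = sqrt(π/(32n)).
The 9 · x^4 term contributes only at subleading order (an O(1/n) relative correction).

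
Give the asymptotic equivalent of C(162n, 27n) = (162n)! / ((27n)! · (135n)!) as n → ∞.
C(162n, 27n) ~ (46656/3125)^(27n) · sqrt(3/(5π·27n))

Write N = 27n. Apply Stirling to each factorial:
  (6N)! ~ sqrt(2π·6N) · (6N/e)^(6N),
  N! ~ sqrt(2π N) · (N/e)^N,
  (5N)! ~ sqrt(2π·5N) · (5N/e)^(5N).
The exponential factors combine to (6N)^(6N) / (N^N · (5N)^(5N)) = 6^(6N)/5^(5N) = (6^6/5^5)^N = (46656/3125)^N.
The square-root prefactors combine to sqrt(2π·6N) / (sqrt(2π N)·sqrt(2π·5N)) = sqrt(6 / (2π·5·N)) = sqrt(3/(5π·27n)).
Substituting N = 27n: C(162n, 27n) ~ (46656/3125)^(27n) · sqrt(3/(5π·27n)).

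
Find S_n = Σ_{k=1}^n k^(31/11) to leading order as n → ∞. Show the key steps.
S_n ~ (11/42) · n^(42/11)

Integral comparison: Σ_{k=1}^n k^(31/11) = ∫_0^n x^(31/11) dx + O(n^(31/11)). The integral is n^(1 + 31/11) / (1 + 31/11) = n^((31+11)/11) / ((31+11)/11) = (11/42) · n^(42/11).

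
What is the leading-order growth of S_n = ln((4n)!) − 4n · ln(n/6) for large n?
S_n ~ 4n · (ln 24 − 1) + O(ln n)

Stirling: ln((4n)!) = 4n ln(4n) − 4n + O(ln n).
  S_n = 4n ln(4n) − 4n − 4n ln(n/6) + O(ln n)
      = 4n ln(4n) − 4n ln n + 4n ln 6 − 4n + O(ln n)
      = 4n ln 4 + 4n ln 6 − 4n + O(ln n)
      = 4n (ln 24 − 1) + O(ln n).
Numerically ln(24) − 1 ≈ 2.1781.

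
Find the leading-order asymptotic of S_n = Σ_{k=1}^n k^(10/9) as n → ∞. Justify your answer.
S_n ~ (9/19) · n^(19/9)

Integral comparison: Σ_{k=1}^n k^(10/9) = ∫_0^n x^(10/9) dx + O(n^(10/9)). The integral is n^(1 + 10/9) / (1 + 10/9) = n^((10+9)/9) / ((10+9)/9) = (9/19) · n^(19/9).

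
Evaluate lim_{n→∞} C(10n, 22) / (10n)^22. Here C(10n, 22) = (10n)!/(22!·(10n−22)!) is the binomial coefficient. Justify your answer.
lim = 1/22! = 1/1124000727777607680000

With N = 10n → ∞: C(N, 22) / N^22 = [N(N−1)…(N−21)] / (22! · N^22) = (1/22!) · 1 · (1 − 1/(10n)) · … · (1 − 21/(10n)). Each factor → 1 as N → ∞, so the limit is 1/22! = 1/1124000727777607680000.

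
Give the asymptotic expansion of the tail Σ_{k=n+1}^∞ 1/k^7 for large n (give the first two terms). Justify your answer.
Σ_{k>n} 1/k^7 = 1/(6 · n^6) − 1/(2 · n^7) + O(1/n^8)

Compare to the integral: ∫_{n}^∞ x^(−7) dx = [−x^(−6)/6]_{n}^∞ = 1/((7−1)·n^6). The Euler-Maclaurin correction adds −f(n)/2 = −1/(2·n^7). Euler-Maclaurin then gives
  Σ_{k>n} 1/k^7 = ∫_{n}^∞ dx/x^7 − 1/(2·n^7) + O(1/n^8).
(Equivalently this is ζ(7) − Σ_{k≤n} 1/k^7.)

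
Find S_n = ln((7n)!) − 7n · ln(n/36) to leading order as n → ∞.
S_n ~ 7n · (ln 252 − 1) + O(ln n)

Stirling: ln((7n)!) = 7n ln(7n) − 7n + O(ln n).
  S_n = 7n ln(7n) − 7n − 7n ln(n/36) + O(ln n)
      = 7n ln(7n) − 7n ln n + 7n ln 36 − 7n + O(ln n)
      = 7n ln 7 + 7n ln 36 − 7n + O(ln n)
      = 7n (ln 252 − 1) + O(ln n).
Numerically ln(252) − 1 ≈ 4.5294.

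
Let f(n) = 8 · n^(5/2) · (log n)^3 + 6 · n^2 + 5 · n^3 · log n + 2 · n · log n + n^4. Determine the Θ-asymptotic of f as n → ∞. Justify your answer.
f(n) ∈ Θ(n^4)

Compare the terms by growth order. For large n, n^a · (log n)^b dominates n^a' · (log n)^b' iff a > a', or (a = a' and b > b'). Ranking the 5 terms shows the dominant one is n^4. Hence f(n) ∈ Θ(n^4).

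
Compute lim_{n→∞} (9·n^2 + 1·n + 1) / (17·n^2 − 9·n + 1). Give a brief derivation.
lim = 9/17

For large n the leading n^2 terms dominate both numerator and denominator. Dividing top and bottom by n^2, every other term tends to 0, leaving 9/17.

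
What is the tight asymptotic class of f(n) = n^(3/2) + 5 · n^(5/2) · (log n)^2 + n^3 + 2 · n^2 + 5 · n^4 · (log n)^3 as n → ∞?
f(n) ∈ Θ(n^4 · (log n)^3)

Compare the terms by growth order. For large n, n^a · (log n)^b dominates n^a' · (log n)^b' iff a > a', or (a = a' and b > b'). Ranking the 5 terms shows the dominant one is 5 · n^4 · (log n)^3. Hence f(n) ∈ Θ(n^4 · (log n)^3).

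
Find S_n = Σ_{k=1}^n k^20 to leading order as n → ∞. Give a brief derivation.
S_n ~ n^21 / 21

By integral comparison (Euler-Maclaurin), Σ_{k=1}^n k^20 = ∫_0^n x^20 dx + O(n^20) = n^21/21 + O(n^20). (Equivalently, Faulhaber's formula gives the same leading term.)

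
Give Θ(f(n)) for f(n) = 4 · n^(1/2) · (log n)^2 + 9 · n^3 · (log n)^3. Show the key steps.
f(n) ∈ Θ(n^3 · (log n)^3)

Compare the terms by growth order. For large n, n^a · (log n)^b dominates n^a' · (log n)^b' iff a > a', or (a = a' and b > b'). Ranking the 2 terms shows the dominant one is 9 · n^3 · (log n)^3. Hence f(n) ∈ Θ(n^3 · (log n)^3).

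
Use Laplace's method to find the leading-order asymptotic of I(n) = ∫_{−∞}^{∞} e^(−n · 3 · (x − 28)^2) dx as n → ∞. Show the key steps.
I(n) = sqrt(π/(3n))

Here φ(x) = 3 · (x − 28)^2 has its unique minimum at x* = 28 with φ(x*) = 0 and φ''(x*) = 6. Laplace's method gives
  I(n) ~ e^(−n φ(x*)) · sqrt(2π / (n · φ''(x*))) = sqrt(2π / (6n)) = sqrt(π/(3n)).
This is exact: substituting u = (x − 28)·sqrt(3n) gives I(n) = (1/sqrt(3n)) ∫_{−∞}^{∞} e^(−u^2) du = sqrt(π/(3n)).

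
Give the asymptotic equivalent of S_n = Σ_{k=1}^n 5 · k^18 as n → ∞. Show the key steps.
S_n ~ 5 · n^19 / 19

By integral comparison (Euler-Maclaurin), Σ_{k=1}^n 5 · k^18 = 5 · ∫_0^n x^18 dx + O(n^18) = 5 · n^19/19 + O(n^18). (Equivalently, Faulhaber's formula gives the same leading term.)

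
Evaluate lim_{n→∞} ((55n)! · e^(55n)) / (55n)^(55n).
lim = ∞

Stirling: (55n)! ~ sqrt(2π·55n) · (55n/e)^(55n). Hence
  (55n)! · e^(55n) / (55n)^(55n) ~ sqrt(2π·55n) = sqrt(2π·55) · sqrt(n) → ∞.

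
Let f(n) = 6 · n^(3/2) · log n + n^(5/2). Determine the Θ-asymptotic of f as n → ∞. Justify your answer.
f(n) ∈ Θ(n^(5/2))

Compare the terms by growth order. For large n, n^a · (log n)^b dominates n^a' · (log n)^b' iff a > a', or (a = a' and b > b'). Ranking the 2 terms shows the dominant one is n^(5/2). Hence f(n) ∈ Θ(n^(5/2)).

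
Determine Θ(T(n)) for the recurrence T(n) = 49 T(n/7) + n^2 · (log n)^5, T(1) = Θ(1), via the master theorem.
T(n) = Θ(n^2 · (log n)^6)

Here log_7 49 = 2 and f(n) = n^2 · (log n)^5 = Θ(n^(log_7 49) · (log n)^5). This is the extended Case 2 of the master theorem (f matches the critical exponent up to log factors), giving T(n) = Θ(n^(log_7 49) · (log n)^(5+1)) = Θ(n^2 · (log n)^6).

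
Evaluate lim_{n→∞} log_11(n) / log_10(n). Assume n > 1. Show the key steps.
lim = ln(10) / ln(11) = log_11(10)

Change of base: log_11(n) = ln n / ln 11 and log_10(n) = ln n / ln 10. The ratio is (ln n / ln 11) · (ln 10 / ln n) = ln 10 / ln 11, a constant independent of n. So the limit is ln 10 / ln 11 = log_11(10).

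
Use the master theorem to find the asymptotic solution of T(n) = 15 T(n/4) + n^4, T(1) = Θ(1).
T(n) = Θ(n^4)

log_4 15 ≈ 1.953. f(n) = n^4 dominates n^(log_4 15) since 4 > 1.953, and the regularity condition a·f(n/b) = 15·(n/4)^4 = (15/256)·n^4 ≤ c·f(n) holds with c = 15/256 ≈ 0.0586 < 1. So this is Case 3: T(n) = Θ(f(n)) = Θ(n^4).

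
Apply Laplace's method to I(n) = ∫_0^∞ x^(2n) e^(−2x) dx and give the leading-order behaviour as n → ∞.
I(n) ~ (sqrt(2π·2n) / 2) · (2n/(2e))^(2n)

Write the integrand as exp(2n ln x − 2x) and set f(x) = 2n ln x − 2x. Then f'(x) = 2n/x − 2 = 0 at x* = 2n/2, and f''(x*) = −2n/x*^2 = −2^2/(2n). Laplace's method (interior maximum) gives
  I(n) ~ e^(f(x*)) · sqrt(2π / |f''(x*)|)
        = exp(2n ln(2n/2) − 2n) · sqrt(2π · 2n / 2^2)
        = (2n/2)^(2n) e^(−2n) · sqrt(2π·2n) / 2
        = (sqrt(2π·2n) / 2) · (2n/(2e))^(2n).
This matches Γ(2n+1)/2^(2n+1) with Stirling applied to Γ.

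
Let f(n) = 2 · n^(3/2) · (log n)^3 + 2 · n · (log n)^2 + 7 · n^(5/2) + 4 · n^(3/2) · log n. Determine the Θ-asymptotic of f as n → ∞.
f(n) ∈ Θ(n^(5/2))

Compare the terms by growth order. For large n, n^a · (log n)^b dominates n^a' · (log n)^b' iff a > a', or (a = a' and b > b'). Ranking the 4 terms shows the dominant one is 7 · n^(5/2). Hence f(n) ∈ Θ(n^(5/2)).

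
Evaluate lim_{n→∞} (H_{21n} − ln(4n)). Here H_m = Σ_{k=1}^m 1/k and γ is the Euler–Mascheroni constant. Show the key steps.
lim = ln(21/4) + γ

By Euler-Maclaurin, H_m = ln m + γ + O(1/m). So
  H_{21n} − ln(4n) = ln(21n) + γ − ln(4n) + O(1/n)
                       = ln(21/4) + γ + O(1/n).
Hence the limit is ln(21/4) + γ.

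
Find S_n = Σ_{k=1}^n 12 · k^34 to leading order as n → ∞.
S_n ~ 12 · n^35 / 35

By integral comparison (Euler-Maclaurin), Σ_{k=1}^n 12 · k^34 = 12 · ∫_0^n x^34 dx + O(n^34) = 12 · n^35/35 + O(n^34). (Equivalently, Faulhaber's formula gives the same leading term.)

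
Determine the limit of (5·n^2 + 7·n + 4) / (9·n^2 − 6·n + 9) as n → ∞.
lim = 5/9

For large n the leading n^2 terms dominate both numerator and denominator. Dividing top and bottom by n^2, every other term tends to 0, leaving 5/9.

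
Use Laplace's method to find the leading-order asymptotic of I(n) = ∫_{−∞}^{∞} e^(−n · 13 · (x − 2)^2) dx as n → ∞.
I(n) = sqrt(π/(13n))

Here φ(x) = 13 · (x − 2)^2 has its unique minimum at x* = 2 with φ(x*) = 0 and φ''(x*) = 26. Laplace's method gives
  I(n) ~ e^(−n φ(x*)) · sqrt(2π / (n · φ''(x*))) = sqrt(2π / (26n)) = sqrt(π/(13n)).
This is exact: substituting u = (x − 2)·sqrt(13n) gives I(n) = (1/sqrt(13n)) ∫_{−∞}^{∞} e^(−u^2) du = sqrt(π/(13n)).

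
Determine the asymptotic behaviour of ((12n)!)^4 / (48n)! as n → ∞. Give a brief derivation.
((12n)!)^4/(48n)! ~ ((2π·12n)^(3/2) / 2) · 4^(−4·12n)  →  0

Write N = 12n. Stirling: N! ~ sqrt(2π N)(N/e)^N and (4N)! ~ sqrt(2π·4N)·(4N/e)^(4N).
  (N!)^4/(4N)! ~ (2π N)^(4/2) (N/e)^(4N) / [sqrt(2π·4N) (4N/e)^(4N)]
     = (2π N)^(4/2) / sqrt(2π·4N) · (N/(4N))^(4N)
     = (2π N)^((4−1)/2) / 2 · 4^(−4N).
Since 4^4 > 1, the factor 4^(−4N) decays exponentially, so the ratio → 0. Substituting N = 12n gives the stated form.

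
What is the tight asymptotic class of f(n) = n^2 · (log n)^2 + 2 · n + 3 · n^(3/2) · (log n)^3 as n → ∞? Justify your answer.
f(n) ∈ Θ(n^2 · (log n)^2)

Compare the terms by growth order. For large n, n^a · (log n)^b dominates n^a' · (log n)^b' iff a > a', or (a = a' and b > b'). Ranking the 3 terms shows the dominant one is n^2 · (log n)^2. Hence f(n) ∈ Θ(n^2 · (log n)^2).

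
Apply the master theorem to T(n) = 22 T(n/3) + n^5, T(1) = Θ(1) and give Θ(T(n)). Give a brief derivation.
T(n) = Θ(n^5)

log_3 22 ≈ 2.814. f(n) = n^5 dominates n^(log_3 22) since 5 > 2.814, and the regularity condition a·f(n/b) = 22·(n/3)^5 = (22/243)·n^5 ≤ c·f(n) holds with c = 22/243 ≈ 0.0905 < 1. So this is Case 3: T(n) = Θ(f(n)) = Θ(n^5).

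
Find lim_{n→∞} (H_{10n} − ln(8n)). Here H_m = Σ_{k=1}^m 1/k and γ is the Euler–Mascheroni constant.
lim = ln(5/4) + γ

By Euler-Maclaurin, H_m = ln m + γ + O(1/m). So
  H_{10n} − ln(8n) = ln(10n) + γ − ln(8n) + O(1/n)
                       = ln(10/8) + γ + O(1/n).
Hence the limit is ln(10/8) + γ (= ln(5/4)).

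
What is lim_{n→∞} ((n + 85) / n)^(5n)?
lim = e^425

Rewrite as (1 + 85/n)^(5n). By the standard limit (1 + x/n)^n → e^x, we have (1 + 85/n)^n → e^85, and raising to the 5th power gives e^425.
More precisely, ln[(1 + 85/n)^(5n)] = 5n · ln(1 + 85/n) = 5n · (85/n + O(1/n^2)) = 425 + O(1/n) → 425.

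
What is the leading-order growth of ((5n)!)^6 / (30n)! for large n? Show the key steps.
((5n)!)^6/(30n)! ~ ((2π·5n)^(5/2) / sqrt(6)) · 6^(−6·5n)  →  0

Write N = 5n. Stirling: N! ~ sqrt(2π N)(N/e)^N and (6N)! ~ sqrt(2π·6N)·(6N/e)^(6N).
  (N!)^6/(6N)! ~ (2π N)^(6/2) (N/e)^(6N) / [sqrt(2π·6N) (6N/e)^(6N)]
     = (2π N)^(6/2) / sqrt(2π·6N) · (N/(6N))^(6N)
     = (2π N)^((6−1)/2) / sqrt(6) · 6^(−6N).
Since 6^6 > 1, the factor 6^(−6N) decays exponentially, so the ratio → 0. Substituting N = 5n gives the stated form.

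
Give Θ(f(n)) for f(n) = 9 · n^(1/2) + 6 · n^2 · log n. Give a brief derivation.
f(n) ∈ Θ(n^2 · log n)

Compare the terms by growth order. For large n, n^a · (log n)^b dominates n^a' · (log n)^b' iff a > a', or (a = a' and b > b'). Ranking the 2 terms shows the dominant one is 6 · n^2 · log n. Hence f(n) ∈ Θ(n^2 · log n).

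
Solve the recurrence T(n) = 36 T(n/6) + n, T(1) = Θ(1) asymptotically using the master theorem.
T(n) = Θ(n^2)

Master theorem: compare f(n) = n to n^(log_6 36) where log_6 36 = 2. Since 1 < log_6 36, we have f(n) = O(n^(log_6 36 − ε)) for some ε > 0 — Case 1. Hence T(n) = Θ(n^(log_6 36)) = Θ(n^2).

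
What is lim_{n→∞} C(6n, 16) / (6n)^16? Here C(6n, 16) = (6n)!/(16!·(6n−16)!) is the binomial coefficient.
lim = 1/16! = 1/20922789888000

With N = 6n → ∞: C(N, 16) / N^16 = [N(N−1)…(N−15)] / (16! · N^16) = (1/16!) · 1 · (1 − 1/(6n)) · … · (1 − 15/(6n)). Each factor → 1 as N → ∞, so the limit is 1/16! = 1/20922789888000.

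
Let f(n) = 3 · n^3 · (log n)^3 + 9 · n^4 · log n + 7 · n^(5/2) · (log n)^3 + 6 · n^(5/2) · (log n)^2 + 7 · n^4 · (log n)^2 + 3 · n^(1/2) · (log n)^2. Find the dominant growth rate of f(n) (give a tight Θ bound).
f(n) ∈ Θ(n^4 · (log n)^2)

Compare the terms by growth order. For large n, n^a · (log n)^b dominates n^a' · (log n)^b' iff a > a', or (a = a' and b > b'). Ranking the 6 terms shows the dominant one is 7 · n^4 · (log n)^2. Hence f(n) ∈ Θ(n^4 · (log n)^2).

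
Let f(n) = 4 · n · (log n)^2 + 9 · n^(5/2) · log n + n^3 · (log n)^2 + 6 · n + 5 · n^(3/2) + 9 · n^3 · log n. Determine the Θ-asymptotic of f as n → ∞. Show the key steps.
f(n) ∈ Θ(n^3 · (log n)^2)

Compare the terms by growth order. For large n, n^a · (log n)^b dominates n^a' · (log n)^b' iff a > a', or (a = a' and b > b'). Ranking the 6 terms shows the dominant one is n^3 · (log n)^2. Hence f(n) ∈ Θ(n^3 · (log n)^2).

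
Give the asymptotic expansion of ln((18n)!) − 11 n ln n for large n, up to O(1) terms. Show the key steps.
ln((18n)!) − 11 n ln n = 7 n ln n + 18(ln 18 − 1) n + (1/2) ln(2π·18n) + O(1/n)

Stirling: ln((18n)!) = 18n ln(18n) − 18n + (1/2) ln(2π·18n) + O(1/n).
Expand 18n ln(18n) = 18n (ln n + ln 18) = 18n ln n + 18n ln 18.
Subtract 11n ln n: leading term is (18 − 11) n ln n = 7 n ln n. The next term is 18n ln 18 − 18n = 18(ln 18 − 1) n. Then the (1/2) ln(2π·18n) correction.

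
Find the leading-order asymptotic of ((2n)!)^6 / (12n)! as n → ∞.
((2n)!)^6/(12n)! ~ ((2π·2n)^(5/2) / sqrt(6)) · 6^(−6·2n)  →  0

Write N = 2n. Stirling: N! ~ sqrt(2π N)(N/e)^N and (6N)! ~ sqrt(2π·6N)·(6N/e)^(6N).
  (N!)^6/(6N)! ~ (2π N)^(6/2) (N/e)^(6N) / [sqrt(2π·6N) (6N/e)^(6N)]
     = (2π N)^(6/2) / sqrt(2π·6N) · (N/(6N))^(6N)
     = (2π N)^((6−1)/2) / sqrt(6) · 6^(−6N).
Since 6^6 > 1, the factor 6^(−6N) decays exponentially, so the ratio → 0. Substituting N = 2n gives the stated form.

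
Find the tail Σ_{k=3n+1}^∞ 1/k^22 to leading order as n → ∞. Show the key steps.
Σ_{k>3n} 1/k^22 ~ 1/(21 · (3n)^21)

Compare to the integral: ∫_{3n}^∞ x^(−22) dx = [−x^(−21)/21]_{3n}^∞ = 1/((22−1)·(3n)^21). Euler-Maclaurin then gives
  Σ_{k>3n} 1/k^22 = ∫_{3n}^∞ dx/x^22 − 1/(2·(3n)^22) + O(1/(3n)^23).
(Equivalently this is ζ(22) − Σ_{k≤3n} 1/k^22.)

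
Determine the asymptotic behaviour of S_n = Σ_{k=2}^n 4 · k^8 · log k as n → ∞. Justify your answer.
S_n ~ 4 · n^9 log n / 9 − 4 · n^9 / 81

By integral comparison, S_n = ∫_1^n 4 · x^8 · log x dx + O(n^8 · log n). For the integral, ∫ x^8 log x dx = n^9 log n / 9 − n^9/81 (integration by parts). Hence S_n ~ 4 · n^9 log n / 9 − 4 · n^9 / 81.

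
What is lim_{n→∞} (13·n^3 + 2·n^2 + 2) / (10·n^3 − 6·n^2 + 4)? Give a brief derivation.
lim = 13/10

For large n the leading n^3 terms dominate both numerator and denominator. Dividing top and bottom by n^3, every other term tends to 0, leaving 13/10.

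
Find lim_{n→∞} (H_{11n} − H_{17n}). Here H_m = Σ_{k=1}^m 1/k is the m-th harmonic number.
lim = ln(11/17)

Euler-Maclaurin gives H_m = ln m + γ + 1/(2m) + O(1/m^2). The γ and O(1/m) terms cancel in the difference:
  H_{11n} − H_{17n} = ln(11n) − ln(17n) + O(1/n) = ln(11/17) + O(1/n).
Hence the limit is ln(11/17).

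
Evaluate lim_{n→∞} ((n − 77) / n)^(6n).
lim = e^(−462)

Rewrite as (1 − 77/n)^(6n). By the standard limit (1 + x/n)^n → e^x, we have (1 − 77/n)^n → e^(−77), and raising to the 6th power gives e^(−462).
More precisely, ln[(1 − 77/n)^(6n)] = 6n · ln(1 − 77/n) = 6n · (-77/n + O(1/n^2)) = -462 + O(1/n) → -462.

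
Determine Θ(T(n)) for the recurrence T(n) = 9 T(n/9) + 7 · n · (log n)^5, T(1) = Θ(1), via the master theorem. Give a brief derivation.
T(n) = Θ(n · (log n)^6)

Here log_9 9 = 1 and f(n) = 7 · n · (log n)^5 = Θ(n^(log_9 9) · (log n)^5). This is the extended Case 2 of the master theorem (f matches the critical exponent up to log factors), giving T(n) = Θ(n^(log_9 9) · (log n)^(5+1)) = Θ(n · (log n)^6).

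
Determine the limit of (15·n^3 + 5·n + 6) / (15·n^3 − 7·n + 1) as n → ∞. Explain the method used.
lim = 15/15 = 1

For large n the leading n^3 terms dominate both numerator and denominator. Dividing top and bottom by n^3, every other term tends to 0, leaving 15/15 = 1.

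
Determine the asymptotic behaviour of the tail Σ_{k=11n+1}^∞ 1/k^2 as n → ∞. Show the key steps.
Σ_{k>11n} 1/k^2 ~ 1/(1 · (11n))

Compare to the integral: ∫_{11n}^∞ x^(−2) dx = [−x^(−1)/1]_{11n}^∞ = 1/((2−1)·(11n)). Euler-Maclaurin then gives
  Σ_{k>11n} 1/k^2 = ∫_{11n}^∞ dx/x^2 − 1/(2·(11n)^2) + O(1/(11n)^3).
(Equivalently this is ζ(2) − Σ_{k≤11n} 1/k^2.)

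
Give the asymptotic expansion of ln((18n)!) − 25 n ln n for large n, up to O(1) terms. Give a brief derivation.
ln((18n)!) − 25 n ln n = −7 n ln n + 18(ln 18 − 1) n + (1/2) ln(2π·18n) + O(1/n)

Stirling: ln((18n)!) = 18n ln(18n) − 18n + (1/2) ln(2π·18n) + O(1/n).
Expand 18n ln(18n) = 18n (ln n + ln 18) = 18n ln n + 18n ln 18.
Subtract 25n ln n: leading term is (18 − 25) n ln n = −7 n ln n. The next term is 18n ln 18 − 18n = 18(ln 18 − 1) n. Then the (1/2) ln(2π·18n) correction.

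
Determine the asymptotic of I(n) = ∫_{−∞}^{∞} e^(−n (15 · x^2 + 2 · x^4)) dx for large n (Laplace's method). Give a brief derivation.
I(n) ~ sqrt(π/(15n))

φ(x) = 15 · x^2 + 2 · x^4 has its unique global minimum at x* = 0 (since φ'(x) = 30x + 8x^3 = 0 only at x = 0 for real x with both coefficients positive, and φ → ∞ as |x| → ∞). At x* = 0, φ(0) = 0 and φ''(0) = 30. Laplace's method then gives
  I(n) ~ sqrt(2π / (n · φ''(0))) · e^(−n φ(0)) = sqrt(2π / (30n)) = sqrt(π/(15n)).
The 2 · x^4 term contributes only at subleading order (an O(1/n) relative correction).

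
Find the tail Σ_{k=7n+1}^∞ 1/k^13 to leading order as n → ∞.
Σ_{k>7n} 1/k^13 ~ 1/(12 · (7n)^12)

Compare to the integral: ∫_{7n}^∞ x^(−13) dx = [−x^(−12)/12]_{7n}^∞ = 1/((13−1)·(7n)^12). Euler-Maclaurin then gives
  Σ_{k>7n} 1/k^13 = ∫_{7n}^∞ dx/x^13 − 1/(2·(7n)^13) + O(1/(7n)^14).
(Equivalently this is ζ(13) − Σ_{k≤7n} 1/k^13.)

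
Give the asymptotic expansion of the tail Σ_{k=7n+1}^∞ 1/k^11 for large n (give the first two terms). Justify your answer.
Σ_{k>7n} 1/k^11 = 1/(10 · (7n)^10) − 1/(2 · (7n)^11) + O(1/(7n)^12)

Compare to the integral: ∫_{7n}^∞ x^(−11) dx = [−x^(−10)/10]_{7n}^∞ = 1/((11−1)·(7n)^10). The Euler-Maclaurin correction adds −f(7n)/2 = −1/(2·(7n)^11). Euler-Maclaurin then gives
  Σ_{k>7n} 1/k^11 = ∫_{7n}^∞ dx/x^11 − 1/(2·(7n)^11) + O(1/(7n)^12).
(Equivalently this is ζ(11) − Σ_{k≤7n} 1/k^11.)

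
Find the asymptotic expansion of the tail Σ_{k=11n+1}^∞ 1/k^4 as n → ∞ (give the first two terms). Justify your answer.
Σ_{k>11n} 1/k^4 = 1/(3 · (11n)^3) − 1/(2 · (11n)^4) + O(1/(11n)^5)

Compare to the integral: ∫_{11n}^∞ x^(−4) dx = [−x^(−3)/3]_{11n}^∞ = 1/((4−1)·(11n)^3). The Euler-Maclaurin correction adds −f(11n)/2 = −1/(2·(11n)^4). Euler-Maclaurin then gives
  Σ_{k>11n} 1/k^4 = ∫_{11n}^∞ dx/x^4 − 1/(2·(11n)^4) + O(1/(11n)^5).
(Equivalently this is ζ(4) − Σ_{k≤11n} 1/k^4.)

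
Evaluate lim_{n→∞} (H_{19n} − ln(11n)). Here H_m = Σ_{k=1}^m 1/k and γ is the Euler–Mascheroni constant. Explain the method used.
lim = ln(19/11) + γ

By Euler-Maclaurin, H_m = ln m + γ + O(1/m). So
  H_{19n} − ln(11n) = ln(19n) + γ − ln(11n) + O(1/n)
                       = ln(19/11) + γ + O(1/n).
Hence the limit is ln(19/11) + γ.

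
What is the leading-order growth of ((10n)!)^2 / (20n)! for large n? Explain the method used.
((10n)!)^2/(20n)! ~ ((2π·10n)^(1/2) / sqrt(2)) · 2^(−2·10n)  →  0

Write N = 10n. Stirling: N! ~ sqrt(2π N)(N/e)^N and (2N)! ~ sqrt(2π·2N)·(2N/e)^(2N).
  (N!)^2/(2N)! ~ (2π N)^(2/2) (N/e)^(2N) / [sqrt(2π·2N) (2N/e)^(2N)]
     = (2π N)^(2/2) / sqrt(2π·2N) · (N/(2N))^(2N)
     = (2π N)^((2−1)/2) / sqrt(2) · 2^(−2N).
Since 2^2 > 1, the factor 2^(−2N) decays exponentially, so the ratio → 0. Substituting N = 10n gives the stated form.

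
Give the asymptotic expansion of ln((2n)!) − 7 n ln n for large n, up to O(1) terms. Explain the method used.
ln((2n)!) − 7 n ln n = −5 n ln n + 2(ln 2 − 1) n + (1/2) ln(2π·2n) + O(1/n)

Stirling: ln((2n)!) = 2n ln(2n) − 2n + (1/2) ln(2π·2n) + O(1/n).
Expand 2n ln(2n) = 2n (ln n + ln 2) = 2n ln n + 2n ln 2.
Subtract 7n ln n: leading term is (2 − 7) n ln n = −5 n ln n. The next term is 2n ln 2 − 2n = 2(ln 2 − 1) n. Then the (1/2) ln(2π·2n) correction.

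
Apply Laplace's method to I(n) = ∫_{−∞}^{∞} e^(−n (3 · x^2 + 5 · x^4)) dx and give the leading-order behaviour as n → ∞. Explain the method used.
I(n) ~ sqrt(π/(3n))

φ(x) = 3 · x^2 + 5 · x^4 has its unique global minimum at x* = 0 (since φ'(x) = 6x + 20x^3 = 0 only at x = 0 for real x with both coefficients positive, and φ → ∞ as |x| → ∞). At x* = 0, φ(0) = 0 and φ''(0) = 6. Laplace's method then gives
  I(n) ~ sqrt(2π / (n · φ''(0))) · e^(−n φ(0)) = sqrt(2π / (6n)) = sqrt(π/(3n)).
The 5 · x^4 term contributes only at subleading order (an O(1/n) relative correction).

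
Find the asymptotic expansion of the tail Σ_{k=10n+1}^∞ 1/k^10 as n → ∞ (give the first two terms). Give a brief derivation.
Σ_{k>10n} 1/k^10 = 1/(9 · (10n)^9) − 1/(2 · (10n)^10) + O(1/(10n)^11)

Compare to the integral: ∫_{10n}^∞ x^(−10) dx = [−x^(−9)/9]_{10n}^∞ = 1/((10−1)·(10n)^9). The Euler-Maclaurin correction adds −f(10n)/2 = −1/(2·(10n)^10). Euler-Maclaurin then gives
  Σ_{k>10n} 1/k^10 = ∫_{10n}^∞ dx/x^10 − 1/(2·(10n)^10) + O(1/(10n)^11).
(Equivalently this is ζ(10) − Σ_{k≤10n} 1/k^10.)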